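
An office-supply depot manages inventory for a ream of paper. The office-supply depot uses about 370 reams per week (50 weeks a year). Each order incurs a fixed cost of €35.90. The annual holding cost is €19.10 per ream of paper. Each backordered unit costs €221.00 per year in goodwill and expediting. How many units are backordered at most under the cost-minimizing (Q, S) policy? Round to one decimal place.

S* ≈ 21.9 reams

Annual demand D = 370 × 50 = 18,500.
With planned backorders, Q* = √(2DS/H) · √((H+B)/B).
√(2DS/H) = √(2 × 18,500 × 35.9 / 19.1) = 263.713.
√((H+B)/B) = √((19.1+221)/221) = 1.0423.
Q* ≈ 274.873.
S* = Q* · H/(H+B) = 274.873 × 19.1/240.1 ≈ 21.866.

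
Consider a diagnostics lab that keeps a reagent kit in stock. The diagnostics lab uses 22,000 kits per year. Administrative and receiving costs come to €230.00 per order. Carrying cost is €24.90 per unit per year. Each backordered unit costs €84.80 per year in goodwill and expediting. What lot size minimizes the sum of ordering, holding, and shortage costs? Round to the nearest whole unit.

With planned backorders, Q* = √(2DS/H) · √((H+B)/B).
√(2DS/H) = √(2 × 22,000 × 230 / 24.9) = 637.515.
√((H+B)/B) = √((24.9+84.8)/84.8) = 1.1374.
Q* ≈ 725.097.

Q* ≈ 725 kits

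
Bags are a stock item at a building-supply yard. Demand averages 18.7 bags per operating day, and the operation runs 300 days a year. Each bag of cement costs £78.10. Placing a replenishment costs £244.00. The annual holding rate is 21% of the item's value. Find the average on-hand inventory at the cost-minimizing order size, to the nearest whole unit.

Annual demand D = 18.7 × 300 = 5,610.
Holding cost H = 0.21 × £78.10 = £16.4010 per unit per year.
The optimal lot size = √(2DS/H) = √(2 × 5,610 × 244 / 16.401) ≈ 408.56.
Average inventory = Q*/2 ≈ 408.56 / 2 = 204.280.

Average inventory ≈ 204 bags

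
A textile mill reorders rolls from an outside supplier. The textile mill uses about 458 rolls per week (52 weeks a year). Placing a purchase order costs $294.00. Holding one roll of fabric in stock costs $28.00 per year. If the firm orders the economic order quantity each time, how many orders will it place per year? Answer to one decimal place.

Annual demand D = 458 × 52 = 23,816.
Q* = √(2DS/H) = √(2 × 23,816 × 294 / 28) ≈ 707.20.
Orders per year = D / Q* = 23,816 / 707.20 ≈ 33.676.

N ≈ 33.7 orders per year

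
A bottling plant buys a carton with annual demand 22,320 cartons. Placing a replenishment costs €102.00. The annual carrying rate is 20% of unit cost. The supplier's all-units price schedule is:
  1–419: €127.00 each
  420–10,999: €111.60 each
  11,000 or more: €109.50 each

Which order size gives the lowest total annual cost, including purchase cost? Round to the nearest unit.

Q* ≈ 452 cartons

Holding cost per unit per year at price C is H = 0.20·C.
For each price level, check whether its EOQ is feasible; otherwise the best quantity at that price is the breakpoint.
Tier 1 (€127.00): EOQ = 423.4 exceeds tier's upper bound 419, so this tier is dominated.
EOQ at €111.60 = 451.7 (feasible in tier 2): TC = 22,320×€111.60 + (22,320/451.7)×102 + (451.7/2)×0.20×€111.60 = €2,500,993.13.
EOQ at €109.50 = 456.0 < 11000, so use break Q=11000: TC = 22,320×€109.50 + (22,320/11000.0)×102 + (11000.0/2)×0.20×€109.50 = €2,564,696.97.
Lowest total cost is €2,500,993.13 at Q = 451.7.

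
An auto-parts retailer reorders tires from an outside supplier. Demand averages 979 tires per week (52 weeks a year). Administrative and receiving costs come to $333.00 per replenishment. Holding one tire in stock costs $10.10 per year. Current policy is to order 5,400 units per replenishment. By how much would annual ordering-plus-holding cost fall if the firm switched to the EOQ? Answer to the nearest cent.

Extra cost ≈ $11,904.25 per year

Annual demand D = 979 × 52 = 50,908.
EOQ = √(2DS/H) = √(2 × 50,908 × 333 / 10.1) ≈ 1832.19.
Cost at Q* = (D/Q*)S + (Q*/2)H = √(2DSH) ≈ $18,505.07.
Cost at Q = 5,400: (50,908/5,400)×333 + (5,400/2)×10.1 = $3,139.33 + $27,270.00 = $30,409.33.
Excess = $30,409.33 − $18,505.07 = $11,904.25.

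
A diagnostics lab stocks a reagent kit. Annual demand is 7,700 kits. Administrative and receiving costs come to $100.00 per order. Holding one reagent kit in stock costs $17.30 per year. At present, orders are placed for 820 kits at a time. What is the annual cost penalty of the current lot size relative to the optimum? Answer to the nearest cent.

EOQ = √(2DS/H) = √(2 × 7,700 × 100 / 17.3) ≈ 298.36.
Cost at Q* = (D/Q*)S + (Q*/2)H = √(2DSH) ≈ $5,161.59.
Cost at Q = 820: (7,700/820)×100 + (820/2)×17.3 = $939.02 + $7,093.00 = $8,032.02.
Excess = $8,032.02 − $5,161.59 = $2,870.44.

Extra cost ≈ $2,870.44 per year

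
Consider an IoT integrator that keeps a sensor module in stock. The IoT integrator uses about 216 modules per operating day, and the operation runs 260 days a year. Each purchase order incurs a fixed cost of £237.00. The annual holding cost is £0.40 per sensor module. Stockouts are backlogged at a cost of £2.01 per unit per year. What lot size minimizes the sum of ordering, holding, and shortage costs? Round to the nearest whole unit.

Q* ≈ 8,933 modules

Annual demand D = 216 × 260 = 56,160.
With planned backorders, Q* = √(2DS/H) · √((H+B)/B).
√(2DS/H) = √(2 × 56,160 × 237 / 0.4) = 8157.794.
√((H+B)/B) = √((0.4+2.01)/2.01) = 1.0950.
Q* ≈ 8932.710.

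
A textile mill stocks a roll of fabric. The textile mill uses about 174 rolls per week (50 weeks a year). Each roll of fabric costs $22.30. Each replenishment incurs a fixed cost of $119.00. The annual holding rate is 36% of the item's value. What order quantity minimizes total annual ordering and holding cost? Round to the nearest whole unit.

Q* ≈ 508 rolls

Annual demand D = 174 × 50 = 8,700.
Holding cost H = 0.36 × $22.30 = $8.0280 per unit per year.
EOQ = √(2DS / H) = √(2 × 8,700 × 119 / 8.028).
= √(2,070,600 / 8.028) = √257,922.272 ≈ 507.860.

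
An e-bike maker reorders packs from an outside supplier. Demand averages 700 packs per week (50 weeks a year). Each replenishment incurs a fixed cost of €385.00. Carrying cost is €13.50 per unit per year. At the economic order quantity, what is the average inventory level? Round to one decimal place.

Annual demand D = 700 × 50 = 35,000.
EOQ = √(2DS/H) = √(2 × 35,000 × 385 / 13.5) ≈ 1412.90.
Average inventory = Q*/2 ≈ 1412.90 / 2 = 706.452.

Average inventory ≈ 706.5 packs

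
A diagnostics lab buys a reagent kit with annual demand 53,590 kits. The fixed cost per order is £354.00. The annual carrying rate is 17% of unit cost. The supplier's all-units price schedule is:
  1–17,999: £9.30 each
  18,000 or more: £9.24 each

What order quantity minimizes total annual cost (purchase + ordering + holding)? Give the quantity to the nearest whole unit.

Holding cost per unit per year at price C is H = 0.17·C.
For each price level, check whether its EOQ is feasible; otherwise the best quantity at that price is the breakpoint.
EOQ at £9.30 = 4898.8 (feasible in tier 1): TC = 53,590×£9.30 + (53,590/4898.8)×354 + (4898.8/2)×0.17×£9.30 = £506,132.05.
EOQ at £9.24 = 4914.7 < 18000, so use break Q=18000: TC = 53,590×£9.24 + (53,590/18000.0)×354 + (18000.0/2)×0.17×£9.24 = £510,362.74.
Lowest total cost is £506,132.05 at Q = 4898.8.

Q* ≈ 4,899 kits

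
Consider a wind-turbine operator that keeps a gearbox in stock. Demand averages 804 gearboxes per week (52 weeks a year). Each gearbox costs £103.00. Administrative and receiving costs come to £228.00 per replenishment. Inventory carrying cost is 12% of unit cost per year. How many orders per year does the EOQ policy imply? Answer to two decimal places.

Annual demand D = 804 × 52 = 41,808.
Holding cost H = 0.12 × £103.00 = £12.3600 per unit per year.
The optimal lot size = √(2DS/H) = √(2 × 41,808 × 228 / 12.36) ≈ 1241.95.
Orders per year = D / Q* = 41,808 / 1241.95 ≈ 33.663.

N ≈ 33.66 orders per year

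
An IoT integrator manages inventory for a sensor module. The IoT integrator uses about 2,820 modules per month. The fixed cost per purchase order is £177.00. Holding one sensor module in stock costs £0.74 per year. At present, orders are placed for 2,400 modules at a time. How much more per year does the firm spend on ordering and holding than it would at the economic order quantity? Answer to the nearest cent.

Annual demand D = 2,820 × 12 = 33,840.
EOQ = √(2DS/H) = √(2 × 33,840 × 177 / 0.74) ≈ 4023.47.
Cost at Q* = (D/Q*)S + (Q*/2)H = √(2DSH) ≈ £2,977.37.
Cost at Q = 2,400: (33,840/2,400)×177 + (2,400/2)×0.74 = £2,495.70 + £888.00 = £3,383.70.
Excess = £3,383.70 − £2,977.37 = £406.33.

Extra cost ≈ £406.33 per year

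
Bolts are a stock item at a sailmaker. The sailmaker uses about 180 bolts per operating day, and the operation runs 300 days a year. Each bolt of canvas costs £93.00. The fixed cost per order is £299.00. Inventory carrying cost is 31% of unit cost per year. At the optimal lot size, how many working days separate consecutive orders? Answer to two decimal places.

T ≈ 5.88 days

Annual demand D = 180 × 300 = 54,000.
Holding cost H = 0.31 × £93.00 = £28.8300 per unit per year.
Q* = √(2DS/H) = √(2 × 54,000 × 299 / 28.83) ≈ 1058.34.
Cycle time = Q*/D × 300 = 1058.34 / 54,000 × 300 ≈ 5.880 days.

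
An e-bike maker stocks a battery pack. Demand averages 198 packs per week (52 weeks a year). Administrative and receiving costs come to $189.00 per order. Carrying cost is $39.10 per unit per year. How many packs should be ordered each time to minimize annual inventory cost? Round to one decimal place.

Q* ≈ 315.5 packs

Annual demand D = 198 × 52 = 10,296.
EOQ = √(2DS / H) = √(2 × 10,296 × 189 / 39.1).
= √(3,891,888 / 39.1) = √99,536.7775 ≈ 315.494.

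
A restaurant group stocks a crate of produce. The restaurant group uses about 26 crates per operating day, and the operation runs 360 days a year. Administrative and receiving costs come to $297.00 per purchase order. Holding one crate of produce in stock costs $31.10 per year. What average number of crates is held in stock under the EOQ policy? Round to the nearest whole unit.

Annual demand D = 26 × 360 = 9,360.
EOQ = √(2DS/H) = √(2 × 9,360 × 297 / 31.1) ≈ 422.82.
Average inventory = Q*/2 ≈ 422.82 / 2 = 211.408.

Average inventory ≈ 211 crates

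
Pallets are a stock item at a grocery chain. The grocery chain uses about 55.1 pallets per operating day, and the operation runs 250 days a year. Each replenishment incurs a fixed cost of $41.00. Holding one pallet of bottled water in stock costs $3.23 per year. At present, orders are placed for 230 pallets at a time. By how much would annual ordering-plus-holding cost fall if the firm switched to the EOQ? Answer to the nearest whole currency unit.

Extra cost ≈ $917 per year

Annual demand D = 55.1 × 250 = 13,775.
EOQ = √(2DS/H) = √(2 × 13,775 × 41 / 3.23) ≈ 591.36.
Cost at Q* = (D/Q*)S + (Q*/2)H = √(2DSH) ≈ $1,910.09.
Cost at Q = 230: (13,775/230)×41 + (230/2)×3.23 = $2,455.54 + $371.45 = $2,826.99.
Excess = $2,826.99 − $1,910.09 = $916.90.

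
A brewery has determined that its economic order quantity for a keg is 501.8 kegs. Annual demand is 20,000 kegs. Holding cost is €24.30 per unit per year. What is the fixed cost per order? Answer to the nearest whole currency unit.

The basic EOQ model gives Q* = √(2DS/H); rearrange for the unknown.
From Q* = √(2DS/H): S = Q*²H / (2D) = 501.8² × 24.3 / (2 × 20,000) = 152.9705.

S ≈ €153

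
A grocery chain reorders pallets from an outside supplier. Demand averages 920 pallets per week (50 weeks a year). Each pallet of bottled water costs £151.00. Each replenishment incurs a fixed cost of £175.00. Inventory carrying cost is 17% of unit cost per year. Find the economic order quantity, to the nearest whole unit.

Q* ≈ 792 pallets

Annual demand D = 920 × 50 = 46,000.
Holding cost H = 0.17 × £151.00 = £25.6700 per unit per year.
EOQ = √(2DS / H) = √(2 × 46,000 × 175 / 25.67).
= √(16,100,000 / 25.67) = √627,191.2739 ≈ 791.954.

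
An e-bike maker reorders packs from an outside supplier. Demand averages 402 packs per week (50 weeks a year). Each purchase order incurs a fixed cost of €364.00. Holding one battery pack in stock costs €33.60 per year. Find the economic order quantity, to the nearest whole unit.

Q* ≈ 660 packs

Annual demand D = 402 × 50 = 20,100.
EOQ = √(2DS / H) = √(2 × 20,100 × 364 / 33.6).
= √(14,632,800 / 33.6) = √435,500 ≈ 659.924.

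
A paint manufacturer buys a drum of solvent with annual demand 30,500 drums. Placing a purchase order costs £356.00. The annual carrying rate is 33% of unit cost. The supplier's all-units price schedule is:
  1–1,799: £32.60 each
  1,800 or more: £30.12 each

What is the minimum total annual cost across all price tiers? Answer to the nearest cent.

TC* ≈ £933,637.86

Holding cost per unit per year at price C is H = 0.33·C.
Evaluate total cost at each tier's feasible EOQ or, if the EOQ is below the tier, at the tier's minimum quantity.
EOQ at £32.60 = 1420.8 (feasible in tier 1): TC = 30,500×£32.60 + (30,500/1420.8)×356 + (1420.8/2)×0.33×£32.60 = £1,009,584.66.
EOQ at £30.12 = 1478.1 < 1800, so use break Q=1800: TC = 30,500×£30.12 + (30,500/1800.0)×356 + (1800.0/2)×0.33×£30.12 = £933,637.86.
Lowest total cost among the candidates is at Q = 1800.0.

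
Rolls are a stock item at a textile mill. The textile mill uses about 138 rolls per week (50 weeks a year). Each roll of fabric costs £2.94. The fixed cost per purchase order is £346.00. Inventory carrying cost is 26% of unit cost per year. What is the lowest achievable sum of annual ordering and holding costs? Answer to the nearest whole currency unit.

Annual demand D = 138 × 50 = 6,900.
Holding cost H = 0.26 × £2.94 = £0.7644 per unit per year.
Q* = √(2DS/H) = √(2 × 6,900 × 346 / 0.7644) ≈ 2499.29.
At the optimum the two cost components are equal, so total cost = 2·(Q*/2)H = Q*·H.
Minimum total = √(2DSH) = √(2 × 6,900 × 346 × 0.7644) ≈ 1910.460.

TC* ≈ £1,910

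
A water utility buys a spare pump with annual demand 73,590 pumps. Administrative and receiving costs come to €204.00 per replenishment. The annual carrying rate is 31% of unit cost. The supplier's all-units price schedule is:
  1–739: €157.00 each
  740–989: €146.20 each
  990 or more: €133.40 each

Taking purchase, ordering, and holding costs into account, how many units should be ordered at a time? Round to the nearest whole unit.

Q* ≈ 990 pumps

Holding cost per unit per year at price C is H = 0.31·C.
Candidates are each tier's EOQ (if it falls in that tier) and each price-break quantity.
Tier 1 (€157.00): EOQ = 785.4 exceeds tier's upper bound 739, so this tier is dominated.
EOQ at €146.20 = 813.9 (feasible in tier 2): TC = 73,590×€146.20 + (73,590/813.9)×204 + (813.9/2)×0.31×€146.20 = €10,795,746.76.
EOQ at €133.40 = 852.1 < 990, so use break Q=990: TC = 73,590×€133.40 + (73,590/990.0)×204 + (990.0/2)×0.31×€133.40 = €9,852,540.23.
Lowest total cost is €9,852,540.23 at Q = 990.0.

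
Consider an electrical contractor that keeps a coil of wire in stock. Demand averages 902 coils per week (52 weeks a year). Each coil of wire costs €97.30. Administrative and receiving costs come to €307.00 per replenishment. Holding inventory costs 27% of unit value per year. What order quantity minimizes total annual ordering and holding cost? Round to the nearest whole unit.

Q* ≈ 1,047 coils

Annual demand D = 902 × 52 = 46,904.
Holding cost H = 0.27 × €97.30 = €26.2710 per unit per year.
EOQ = √(2DS / H) = √(2 × 46,904 × 307 / 26.271).
= √(28,799,056 / 26.271) = √1,096,229.9113 ≈ 1047.010.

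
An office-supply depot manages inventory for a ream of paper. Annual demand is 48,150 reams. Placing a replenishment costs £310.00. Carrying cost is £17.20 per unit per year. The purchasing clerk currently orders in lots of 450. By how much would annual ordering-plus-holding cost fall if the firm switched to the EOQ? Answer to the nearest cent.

EOQ = √(2DS/H) = √(2 × 48,150 × 310 / 17.2) ≈ 1317.44.
Cost at Q* = (D/Q*)S + (Q*/2)H = √(2DSH) ≈ £22,659.91.
Cost at Q = 450: (48,150/450)×310 + (450/2)×17.2 = £33,170.00 + £3,870.00 = £37,040.00.
Excess = £37,040.00 − £22,659.91 = £14,380.09.

Extra cost ≈ £14,380.09 per year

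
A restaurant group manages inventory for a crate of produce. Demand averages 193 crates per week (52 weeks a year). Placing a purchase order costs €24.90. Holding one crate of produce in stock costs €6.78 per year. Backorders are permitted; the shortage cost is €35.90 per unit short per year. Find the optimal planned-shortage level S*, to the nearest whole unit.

Annual demand D = 193 × 52 = 10,036.
With planned backorders, Q* = √(2DS/H) · √((H+B)/B).
√(2DS/H) = √(2 × 10,036 × 24.9 / 6.78) = 271.506.
√((H+B)/B) = √((6.78+35.9)/35.9) = 1.0903.
Q* ≈ 296.036.
S* = Q* · H/(H+B) = 296.036 × 6.78/42.68 ≈ 47.027.

S* ≈ 47 crates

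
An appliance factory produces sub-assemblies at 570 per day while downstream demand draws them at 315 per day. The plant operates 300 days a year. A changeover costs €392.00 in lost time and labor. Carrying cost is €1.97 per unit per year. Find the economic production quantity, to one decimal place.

Annual demand D = 315 × 300 = 94,500.
Production build-up factor (1 − d/p) = 1 − 315/570 = 0.4474.
Q* = √(2DS / (H(1 − d/p))) = √(2 × 94,500 × 392 / (1.97 × 0.4474)).
= √(74,088,000 / 0.8813) ≈ 9168.708.

Q* ≈ 9,168.7 sub-assemblies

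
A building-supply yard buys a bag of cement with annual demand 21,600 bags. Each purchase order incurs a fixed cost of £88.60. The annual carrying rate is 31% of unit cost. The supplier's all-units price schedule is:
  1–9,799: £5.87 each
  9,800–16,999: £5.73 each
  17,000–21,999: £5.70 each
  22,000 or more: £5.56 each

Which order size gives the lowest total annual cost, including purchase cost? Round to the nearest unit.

Q* ≈ 1,450 bags

Holding cost per unit per year at price C is H = 0.31·C.
Evaluate total cost at each tier's feasible EOQ or, if the EOQ is below the tier, at the tier's minimum quantity.
EOQ at £5.87 = 1450.3 (feasible in tier 1): TC = 21,600×£5.87 + (21,600/1450.3)×88.6 + (1450.3/2)×0.31×£5.87 = £129,431.12.
EOQ at £5.73 = 1467.9 < 9800, so use break Q=9800: TC = 21,600×£5.73 + (21,600/9800.0)×88.6 + (9800.0/2)×0.31×£5.73 = £132,667.15.
EOQ at £5.70 = 1471.8 < 17000, so use break Q=17000: TC = 21,600×£5.70 + (21,600/17000.0)×88.6 + (17000.0/2)×0.31×£5.70 = £138,252.07.
EOQ at £5.56 = 1490.2 < 22000, so use break Q=22000: TC = 21,600×£5.56 + (21,600/22000.0)×88.6 + (22000.0/2)×0.31×£5.56 = £139,142.59.
Lowest total cost is £129,431.12 at Q = 1450.3.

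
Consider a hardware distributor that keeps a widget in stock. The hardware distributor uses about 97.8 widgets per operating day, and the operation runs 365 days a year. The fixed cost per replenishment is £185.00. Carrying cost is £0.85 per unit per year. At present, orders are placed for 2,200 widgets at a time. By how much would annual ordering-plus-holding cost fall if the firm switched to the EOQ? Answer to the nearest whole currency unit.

Annual demand D = 97.8 × 365 = 35,697.
EOQ = √(2DS/H) = √(2 × 35,697 × 185 / 0.85) ≈ 3941.92.
Cost at Q* = (D/Q*)S + (Q*/2)H = √(2DSH) ≈ £3,350.63.
Cost at Q = 2,200: (35,697/2,200)×185 + (2,200/2)×0.85 = £3,001.79 + £935.00 = £3,936.79.
Excess = £3,936.79 − £3,350.63 = £586.17.

Extra cost ≈ £586 per year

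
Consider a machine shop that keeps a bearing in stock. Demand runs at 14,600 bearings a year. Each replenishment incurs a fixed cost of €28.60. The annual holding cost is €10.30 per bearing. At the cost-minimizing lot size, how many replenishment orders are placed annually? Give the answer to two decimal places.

N ≈ 51.27 orders per year

EOQ = √(2DS/H) = √(2 × 14,600 × 28.6 / 10.3) ≈ 284.74.
Orders per year = D / Q* = 14,600 / 284.74 ≈ 51.274.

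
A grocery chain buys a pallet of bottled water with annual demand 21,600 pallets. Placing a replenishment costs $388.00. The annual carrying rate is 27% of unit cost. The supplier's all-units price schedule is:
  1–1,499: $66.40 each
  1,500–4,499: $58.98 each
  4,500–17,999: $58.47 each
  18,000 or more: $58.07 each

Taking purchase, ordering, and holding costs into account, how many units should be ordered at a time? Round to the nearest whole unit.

Q* ≈ 1,500 pallets

Holding cost per unit per year at price C is H = 0.27·C.
Candidates are each tier's EOQ (if it falls in that tier) and each price-break quantity.
EOQ at $66.40 = 966.9 (feasible in tier 1): TC = 21,600×$66.40 + (21,600/966.9)×388 + (966.9/2)×0.27×$66.40 = $1,451,574.99.
EOQ at $58.98 = 1025.9 < 1500, so use break Q=1500: TC = 21,600×$58.98 + (21,600/1500.0)×388 + (1500.0/2)×0.27×$58.98 = $1,291,498.65.
EOQ at $58.47 = 1030.4 < 4500, so use break Q=4500: TC = 21,600×$58.47 + (21,600/4500.0)×388 + (4500.0/2)×0.27×$58.47 = $1,300,334.92.
EOQ at $58.07 = 1034.0 < 18000, so use break Q=18000: TC = 21,600×$58.07 + (21,600/18000.0)×388 + (18000.0/2)×0.27×$58.07 = $1,395,887.70.
Lowest total cost is $1,291,498.65 at Q = 1500.0.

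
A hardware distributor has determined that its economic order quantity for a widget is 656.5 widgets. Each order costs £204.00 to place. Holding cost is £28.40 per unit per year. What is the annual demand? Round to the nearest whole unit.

D ≈ 30,000 widgets per year

Squaring Q* = √(2DS/H) gives Q*² = 2DS/H.
From Q* = √(2DS/H): D = Q*²H / (2S) = 656.5² × 28.4 / (2 × 204) = 30000.441.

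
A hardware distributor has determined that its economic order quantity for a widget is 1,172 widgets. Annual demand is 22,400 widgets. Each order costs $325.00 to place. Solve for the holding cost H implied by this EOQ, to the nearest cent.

The basic EOQ model gives Q* = √(2DS/H); rearrange for the unknown.
From Q* = √(2DS/H): H = 2DS / Q*² = 2 × 22,400 × 325 / 1,172² = 10.6000.

H ≈ $10.60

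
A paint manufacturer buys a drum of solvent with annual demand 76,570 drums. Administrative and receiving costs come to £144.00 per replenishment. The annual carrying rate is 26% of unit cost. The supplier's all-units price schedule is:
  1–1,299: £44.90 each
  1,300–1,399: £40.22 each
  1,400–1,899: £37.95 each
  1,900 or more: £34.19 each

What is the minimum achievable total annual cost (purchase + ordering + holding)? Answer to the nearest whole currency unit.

TC* ≈ £2,632,176

Holding cost per unit per year at price C is H = 0.26·C.
Candidates are each tier's EOQ (if it falls in that tier) and each price-break quantity.
Tier 1 (£44.90): EOQ = 1374.4 exceeds tier's upper bound 1299, so this tier is dominated.
Tier 2 (£40.22): EOQ = 1452.2 exceeds tier's upper bound 1399, so this tier is dominated.
EOQ at £37.95 = 1495.0 (feasible in tier 3): TC = 76,570×£37.95 + (76,570/1495.0)×144 + (1495.0/2)×0.26×£37.95 = £2,920,582.39.
EOQ at £34.19 = 1575.0 < 1900, so use break Q=1900: TC = 76,570×£34.19 + (76,570/1900.0)×144 + (1900.0/2)×0.26×£34.19 = £2,632,176.43.
Lowest total cost among the candidates is at Q = 1900.0.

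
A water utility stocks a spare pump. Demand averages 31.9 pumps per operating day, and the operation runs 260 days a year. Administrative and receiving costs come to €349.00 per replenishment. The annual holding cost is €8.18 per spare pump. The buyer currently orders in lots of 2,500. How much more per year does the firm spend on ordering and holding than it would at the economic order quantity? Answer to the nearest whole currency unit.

Extra cost ≈ €4,501 per year

Annual demand D = 31.9 × 260 = 8,294.
EOQ = √(2DS/H) = √(2 × 8,294 × 349 / 8.18) ≈ 841.27.
Cost at Q* = (D/Q*)S + (Q*/2)H = √(2DSH) ≈ €6,881.55.
Cost at Q = 2,500: (8,294/2,500)×349 + (2,500/2)×8.18 = €1,157.84 + €10,225.00 = €11,382.84.
Excess = €11,382.84 − €6,881.55 = €4,501.29.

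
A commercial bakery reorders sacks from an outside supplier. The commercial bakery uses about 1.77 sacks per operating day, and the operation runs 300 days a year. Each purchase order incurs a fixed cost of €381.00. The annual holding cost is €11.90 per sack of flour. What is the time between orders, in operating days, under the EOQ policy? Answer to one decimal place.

Annual demand D = 1.77 × 300 = 531.
Q* = √(2DS/H) = √(2 × 531 × 381 / 11.9) ≈ 184.40.
Cycle time = Q*/D × 300 = 184.40 / 531 × 300 ≈ 104.178 days.

T ≈ 104.2 days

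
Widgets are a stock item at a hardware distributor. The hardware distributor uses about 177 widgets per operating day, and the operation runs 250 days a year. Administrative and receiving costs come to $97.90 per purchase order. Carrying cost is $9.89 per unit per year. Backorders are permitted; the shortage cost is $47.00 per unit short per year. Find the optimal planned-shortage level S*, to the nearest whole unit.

S* ≈ 179 widgets

Annual demand D = 177 × 250 = 44,250.
With planned backorders, Q* = √(2DS/H) · √((H+B)/B).
√(2DS/H) = √(2 × 44,250 × 97.9 / 9.89) = 935.976.
√((H+B)/B) = √((9.89+47)/47) = 1.1002.
Q* ≈ 1029.755.
S* = Q* · H/(H+B) = 1029.755 × 9.89/56.89 ≈ 179.017.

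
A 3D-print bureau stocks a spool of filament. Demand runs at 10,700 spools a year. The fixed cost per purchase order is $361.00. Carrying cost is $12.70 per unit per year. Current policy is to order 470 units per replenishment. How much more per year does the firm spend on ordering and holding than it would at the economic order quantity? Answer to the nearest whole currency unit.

EOQ = √(2DS/H) = √(2 × 10,700 × 361 / 12.7) ≈ 779.94.
Cost at Q* = (D/Q*)S + (Q*/2)H = √(2DSH) ≈ $9,905.18.
Cost at Q = 470: (10,700/470)×361 + (470/2)×12.7 = $8,218.51 + $2,984.50 = $11,203.01.
Excess = $11,203.01 − $9,905.18 = $1,297.83.

Extra cost ≈ $1,298 per year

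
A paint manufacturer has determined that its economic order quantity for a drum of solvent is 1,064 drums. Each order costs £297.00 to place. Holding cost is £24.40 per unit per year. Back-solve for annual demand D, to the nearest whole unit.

D ≈ 46,504 drums per year

Invert the EOQ relation Q*² = 2DS/H.
From Q* = √(2DS/H): D = Q*²H / (2S) = 1,064² × 24.4 / (2 × 297) = 46503.607.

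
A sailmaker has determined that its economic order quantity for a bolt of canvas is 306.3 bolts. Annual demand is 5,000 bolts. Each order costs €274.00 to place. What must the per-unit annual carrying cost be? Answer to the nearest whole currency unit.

H ≈ €29

Squaring Q* = √(2DS/H) gives Q*² = 2DS/H.
From Q* = √(2DS/H): H = 2DS / Q*² = 2 × 5,000 × 274 / 306.3² = 29.2050.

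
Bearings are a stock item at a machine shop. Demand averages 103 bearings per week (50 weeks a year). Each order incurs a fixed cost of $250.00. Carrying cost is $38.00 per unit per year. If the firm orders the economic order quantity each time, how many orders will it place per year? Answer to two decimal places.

Annual demand D = 103 × 50 = 5,150.
The optimal lot size = √(2DS/H) = √(2 × 5,150 × 250 / 38) ≈ 260.31.
Orders per year = D / Q* = 5,150 / 260.31 ≈ 19.784.

N ≈ 19.78 orders per year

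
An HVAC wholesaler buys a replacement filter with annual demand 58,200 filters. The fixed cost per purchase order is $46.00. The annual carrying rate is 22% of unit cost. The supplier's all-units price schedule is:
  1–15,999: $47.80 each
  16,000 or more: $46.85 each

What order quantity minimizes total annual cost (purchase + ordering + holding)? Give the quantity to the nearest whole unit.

Holding cost per unit per year at price C is H = 0.22·C.
For each price level, check whether its EOQ is feasible; otherwise the best quantity at that price is the breakpoint.
EOQ at $47.80 = 713.6 (feasible in tier 1): TC = 58,200×$47.80 + (58,200/713.6)×46 + (713.6/2)×0.22×$47.80 = $2,789,463.79.
EOQ at $46.85 = 720.8 < 16000, so use break Q=16000: TC = 58,200×$46.85 + (58,200/16000.0)×46 + (16000.0/2)×0.22×$46.85 = $2,809,293.33.
Lowest total cost is $2,789,463.79 at Q = 713.6.

Q* ≈ 714 filters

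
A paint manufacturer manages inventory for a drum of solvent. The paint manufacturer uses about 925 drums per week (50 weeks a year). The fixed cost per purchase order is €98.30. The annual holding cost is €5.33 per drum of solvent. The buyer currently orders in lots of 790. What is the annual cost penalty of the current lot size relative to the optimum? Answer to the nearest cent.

Extra cost ≈ €898.62 per year

Annual demand D = 925 × 50 = 46,250.
EOQ = √(2DS/H) = √(2 × 46,250 × 98.3 / 5.33) ≈ 1306.12.
Cost at Q* = (D/Q*)S + (Q*/2)H = √(2DSH) ≈ €6,961.63.
Cost at Q = 790: (46,250/790)×98.3 + (790/2)×5.33 = €5,754.91 + €2,105.35 = €7,860.26.
Excess = €7,860.26 − €6,961.63 = €898.62.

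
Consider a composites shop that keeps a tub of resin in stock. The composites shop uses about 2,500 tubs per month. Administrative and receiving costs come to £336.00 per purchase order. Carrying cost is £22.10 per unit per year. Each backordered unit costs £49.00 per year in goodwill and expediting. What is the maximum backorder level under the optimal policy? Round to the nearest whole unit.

Annual demand D = 2,500 × 12 = 30,000.
With planned backorders, Q* = √(2DS/H) · √((H+B)/B).
√(2DS/H) = √(2 × 30,000 × 336 / 22.1) = 955.101.
√((H+B)/B) = √((22.1+49)/49) = 1.2046.
Q* ≈ 1150.498.
S* = Q* · H/(H+B) = 1150.498 × 22.1/71.1 ≈ 357.609.

S* ≈ 358 tubs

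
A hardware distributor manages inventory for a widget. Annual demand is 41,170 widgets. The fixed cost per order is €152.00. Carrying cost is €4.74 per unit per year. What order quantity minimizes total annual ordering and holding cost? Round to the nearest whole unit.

Q* ≈ 1,625 widgets

EOQ = √(2DS / H) = √(2 × 41,170 × 152 / 4.74).
= √(12,515,680 / 4.74) = √2,640,438.8186 ≈ 1624.943.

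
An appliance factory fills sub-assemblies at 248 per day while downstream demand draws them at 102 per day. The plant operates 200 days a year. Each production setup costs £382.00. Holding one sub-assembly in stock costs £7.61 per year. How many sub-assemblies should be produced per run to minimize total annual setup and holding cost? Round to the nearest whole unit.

Q* ≈ 1,865 sub-assemblies

Annual demand D = 102 × 200 = 20,400.
Production build-up factor (1 − d/p) = 1 − 102/248 = 0.5887.
Q* = √(2DS / (H(1 − d/p))) = √(2 × 20,400 × 382 / (7.61 × 0.5887)).
= √(15,585,600 / 4.4801) ≈ 1865.172.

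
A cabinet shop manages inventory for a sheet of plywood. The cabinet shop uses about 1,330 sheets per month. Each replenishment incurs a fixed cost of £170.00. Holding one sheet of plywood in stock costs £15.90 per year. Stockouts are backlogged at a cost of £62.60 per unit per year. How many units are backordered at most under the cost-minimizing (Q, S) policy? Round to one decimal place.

S* ≈ 132.5 sheets

Annual demand D = 1,330 × 12 = 15,960.
With planned backorders, Q* = √(2DS/H) · √((H+B)/B).
√(2DS/H) = √(2 × 15,960 × 170 / 15.9) = 584.194.
√((H+B)/B) = √((15.9+62.6)/62.6) = 1.1198.
Q* ≈ 654.192.
S* = Q* · H/(H+B) = 654.192 × 15.9/78.5 ≈ 132.505.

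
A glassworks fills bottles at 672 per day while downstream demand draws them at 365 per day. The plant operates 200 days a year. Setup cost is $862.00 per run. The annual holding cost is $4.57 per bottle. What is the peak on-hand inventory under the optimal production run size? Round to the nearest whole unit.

I_max ≈ 3,547 bottles

Annual demand D = 365 × 200 = 73,000.
Production build-up factor (1 − d/p) = 1 − 365/672 = 0.4568.
Q* = √(2DS / (H(1 − d/p))) = √(2 × 73,000 × 862 / (4.57 × 0.4568)).
= √(125,852,000 / 2.0878) ≈ 7764.034.
Maximum inventory = Q*(1 − d/p) = 7764.034 × 0.4568 ≈ 3546.962.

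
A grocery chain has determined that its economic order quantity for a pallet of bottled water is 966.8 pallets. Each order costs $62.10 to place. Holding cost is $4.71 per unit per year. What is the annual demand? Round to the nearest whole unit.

Squaring Q* = √(2DS/H) gives Q*² = 2DS/H.
From Q* = √(2DS/H): D = Q*²H / (2S) = 966.8² × 4.71 / (2 × 62.1) = 35446.438.

D ≈ 35,446 pallets per year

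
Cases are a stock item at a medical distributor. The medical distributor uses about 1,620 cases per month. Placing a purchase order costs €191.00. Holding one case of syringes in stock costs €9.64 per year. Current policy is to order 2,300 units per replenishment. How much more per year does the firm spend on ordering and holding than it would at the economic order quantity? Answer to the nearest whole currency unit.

Annual demand D = 1,620 × 12 = 19,440.
EOQ = √(2DS/H) = √(2 × 19,440 × 191 / 9.64) ≈ 877.69.
Cost at Q* = (D/Q*)S + (Q*/2)H = √(2DSH) ≈ €8,460.93.
Cost at Q = 2,300: (19,440/2,300)×191 + (2,300/2)×9.64 = €1,614.37 + €11,086.00 = €12,700.37.
Excess = €12,700.37 − €8,460.93 = €4,239.43.

Extra cost ≈ €4,239 per year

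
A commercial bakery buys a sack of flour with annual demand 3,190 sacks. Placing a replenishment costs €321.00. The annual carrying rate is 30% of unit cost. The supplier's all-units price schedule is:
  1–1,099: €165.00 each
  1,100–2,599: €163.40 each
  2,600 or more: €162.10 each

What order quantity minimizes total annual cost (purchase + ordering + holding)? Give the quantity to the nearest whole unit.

Q* ≈ 203 sacks

Holding cost per unit per year at price C is H = 0.30·C.
Candidates are each tier's EOQ (if it falls in that tier) and each price-break quantity.
EOQ at €165.00 = 203.4 (feasible in tier 1): TC = 3,190×€165.00 + (3,190/203.4)×321 + (203.4/2)×0.30×€165.00 = €536,418.52.
EOQ at €163.40 = 204.4 < 1100, so use break Q=1100: TC = 3,190×€163.40 + (3,190/1100.0)×321 + (1100.0/2)×0.30×€163.40 = €549,137.90.
EOQ at €162.10 = 205.2 < 2600, so use break Q=2600: TC = 3,190×€162.10 + (3,190/2600.0)×321 + (2600.0/2)×0.30×€162.10 = €580,711.84.
Lowest total cost is €536,418.52 at Q = 203.4.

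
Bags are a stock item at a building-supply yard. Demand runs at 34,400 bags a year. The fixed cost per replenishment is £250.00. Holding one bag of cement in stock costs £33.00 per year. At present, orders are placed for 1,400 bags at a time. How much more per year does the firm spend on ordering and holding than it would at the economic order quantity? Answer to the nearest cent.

EOQ = √(2DS/H) = √(2 × 34,400 × 250 / 33) ≈ 721.95.
Cost at Q* = (D/Q*)S + (Q*/2)H = √(2DSH) ≈ £23,824.36.
Cost at Q = 1,400: (34,400/1,400)×250 + (1,400/2)×33 = £6,142.86 + £23,100.00 = £29,242.86.
Excess = £29,242.86 − £23,824.36 = £5,418.50.

Extra cost ≈ £5,418.50 per year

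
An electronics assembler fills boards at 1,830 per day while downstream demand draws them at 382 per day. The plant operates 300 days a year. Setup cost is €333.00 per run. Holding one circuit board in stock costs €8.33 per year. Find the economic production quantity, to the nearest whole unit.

Annual demand D = 382 × 300 = 114,600.
Production build-up factor (1 − d/p) = 1 − 382/1,830 = 0.7913.
Q* = √(2DS / (H(1 − d/p))) = √(2 × 114,600 × 333 / (8.33 × 0.7913)).
= √(76,323,600 / 6.5912) ≈ 3402.892.

Q* ≈ 3,403 boards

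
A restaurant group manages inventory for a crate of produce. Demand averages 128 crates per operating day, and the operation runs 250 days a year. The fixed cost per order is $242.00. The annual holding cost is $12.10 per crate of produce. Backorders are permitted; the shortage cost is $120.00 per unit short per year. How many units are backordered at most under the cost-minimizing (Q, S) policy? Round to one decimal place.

S* ≈ 108.7 crates

Annual demand D = 128 × 250 = 32,000.
With planned backorders, Q* = √(2DS/H) · √((H+B)/B).
√(2DS/H) = √(2 × 32,000 × 242 / 12.1) = 1131.371.
√((H+B)/B) = √((12.1+120)/120) = 1.0492.
Q* ≈ 1187.041.
S* = Q* · H/(H+B) = 1187.041 × 12.1/132.1 ≈ 108.730.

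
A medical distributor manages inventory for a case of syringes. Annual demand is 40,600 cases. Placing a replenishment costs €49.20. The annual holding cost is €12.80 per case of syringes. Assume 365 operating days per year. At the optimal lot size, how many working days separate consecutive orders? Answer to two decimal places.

T ≈ 5.02 days

The optimal lot size = √(2DS/H) = √(2 × 40,600 × 49.2 / 12.8) ≈ 558.67.
Cycle time = Q*/D × 365 = 558.67 / 40,600 × 365 ≈ 5.023 days.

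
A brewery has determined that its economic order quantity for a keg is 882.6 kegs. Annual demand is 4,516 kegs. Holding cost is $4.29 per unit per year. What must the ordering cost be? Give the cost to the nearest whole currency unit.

Invert the EOQ relation Q*² = 2DS/H.
From Q* = √(2DS/H): S = Q*²H / (2D) = 882.6² × 4.29 / (2 × 4,516) = 369.9996.

S ≈ $370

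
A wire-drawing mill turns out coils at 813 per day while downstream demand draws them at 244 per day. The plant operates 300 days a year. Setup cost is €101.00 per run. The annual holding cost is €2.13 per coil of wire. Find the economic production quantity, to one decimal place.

Annual demand D = 244 × 300 = 73,200.
Production build-up factor (1 − d/p) = 1 − 244/813 = 0.6999.
Q* = √(2DS / (H(1 − d/p))) = √(2 × 73,200 × 101 / (2.13 × 0.6999)).
= √(14,786,400 / 1.4907) ≈ 3149.420.

Q* ≈ 3,149.4 coils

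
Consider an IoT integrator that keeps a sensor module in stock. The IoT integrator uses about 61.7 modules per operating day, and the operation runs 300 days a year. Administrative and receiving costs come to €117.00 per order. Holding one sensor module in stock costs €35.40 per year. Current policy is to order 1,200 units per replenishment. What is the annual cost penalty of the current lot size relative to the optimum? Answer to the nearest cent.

Annual demand D = 61.7 × 300 = 18,510.
EOQ = √(2DS/H) = √(2 × 18,510 × 117 / 35.4) ≈ 349.79.
Cost at Q* = (D/Q*)S + (Q*/2)H = √(2DSH) ≈ €12,382.63.
Cost at Q = 1,200: (18,510/1,200)×117 + (1,200/2)×35.4 = €1,804.73 + €21,240.00 = €23,044.72.
Excess = €23,044.72 − €12,382.63 = €10,662.10.

Extra cost ≈ €10,662.10 per year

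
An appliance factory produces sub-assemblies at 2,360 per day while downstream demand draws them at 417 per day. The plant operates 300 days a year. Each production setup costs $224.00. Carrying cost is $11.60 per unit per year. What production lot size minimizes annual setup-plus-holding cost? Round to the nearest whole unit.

Annual demand D = 417 × 300 = 125,100.
Production build-up factor (1 − d/p) = 1 − 417/2,360 = 0.8233.
Q* = √(2DS / (H(1 − d/p))) = √(2 × 125,100 × 224 / (11.6 × 0.8233)).
= √(56,044,800 / 9.5503) ≈ 2422.469.

Q* ≈ 2,422 sub-assemblies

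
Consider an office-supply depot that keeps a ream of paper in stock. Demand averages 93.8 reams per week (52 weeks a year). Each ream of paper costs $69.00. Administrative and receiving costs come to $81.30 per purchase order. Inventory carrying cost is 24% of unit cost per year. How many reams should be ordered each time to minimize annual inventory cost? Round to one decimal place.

Annual demand D = 93.8 × 52 = 4,877.6.
Holding cost H = 0.24 × $69.00 = $16.5600 per unit per year.
EOQ = √(2DS / H) = √(2 × 4,877.6 × 81.3 / 16.56).
= √(793,097.76 / 16.56) = √47,892.3768 ≈ 218.843.

Q* ≈ 218.8 reams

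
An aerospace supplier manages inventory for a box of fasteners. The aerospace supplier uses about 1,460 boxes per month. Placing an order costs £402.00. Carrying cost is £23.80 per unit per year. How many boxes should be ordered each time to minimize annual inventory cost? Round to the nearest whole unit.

Annual demand D = 1,460 × 12 = 17,520.
EOQ = √(2DS / H) = √(2 × 17,520 × 402 / 23.8).
= √(14,086,080 / 23.8) = √591,852.1008 ≈ 769.319.

Q* ≈ 769 boxes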